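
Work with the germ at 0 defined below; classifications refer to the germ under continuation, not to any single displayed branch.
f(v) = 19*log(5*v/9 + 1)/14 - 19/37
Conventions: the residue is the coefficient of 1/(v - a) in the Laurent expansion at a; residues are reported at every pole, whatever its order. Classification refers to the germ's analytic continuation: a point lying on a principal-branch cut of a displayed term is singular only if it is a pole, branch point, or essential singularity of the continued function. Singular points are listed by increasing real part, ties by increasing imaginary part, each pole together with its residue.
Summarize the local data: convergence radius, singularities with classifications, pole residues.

Radius of convergence at 0: 9/5.
At -9/5: a logarithmic branch point.

Branch term (19/14)*log(1 - v/(-9/5)): its argument vanishes at v = -9/5, a logarithmic branch point, modulus 9/5.
The radius of convergence is the smallest modulus among the singular points: 9/5.


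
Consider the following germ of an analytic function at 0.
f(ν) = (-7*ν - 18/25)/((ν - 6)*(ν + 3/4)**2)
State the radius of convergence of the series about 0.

Denominator factor (ν - 6): pole of order 1 at 6, modulus 6.
Denominator factor (ν + 3/4)^2: pole of order 2 at -3/4, modulus 3/4.
The radius of convergence is the smallest modulus among the singular points: 3/4.

The radius of convergence is 3/4.


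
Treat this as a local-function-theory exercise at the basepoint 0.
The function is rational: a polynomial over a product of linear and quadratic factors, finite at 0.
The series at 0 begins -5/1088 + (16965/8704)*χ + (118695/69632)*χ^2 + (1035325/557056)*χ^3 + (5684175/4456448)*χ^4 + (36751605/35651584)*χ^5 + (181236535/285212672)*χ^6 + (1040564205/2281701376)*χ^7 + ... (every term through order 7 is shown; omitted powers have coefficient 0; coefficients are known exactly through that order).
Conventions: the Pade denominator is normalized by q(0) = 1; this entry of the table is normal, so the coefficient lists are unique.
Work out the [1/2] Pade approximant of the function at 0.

Taylor coefficients needed (read off): a_0 = -5/1088, a_1 = 16965/8704, a_2 = 118695/69632, a_3 = 1035325/557056.
Write the denominator as Q(χ) = 1 + q1*χ + q2*χ^2. Requiring Q*f - P = O(χ^4) with deg P <= 1 kills the coefficients of χ^2..χ^3 in Q*f:
  χ^2: a_2 + q1*a_1 + q2*a_0 = 0, i.e. 118695/69632 + (16965/8704)*q1 + (-5/1088)*q2 = 0.
  χ^3: a_3 + q1*a_2 + q2*a_1 = 0, i.e. 1035325/557056 + (118695/69632)*q1 + (16965/8704)*q2 = 0.
Solving this linear system: q1 = -20188373/23072376, q2 = -362061/1922698.
The numerator is Q*f truncated at degree 1: P0 = a_0 = -5/1088; P1 = a_1 + q1*a_0 = 12257199805/6275686272.

The Pade approximant has numerator coefficients [-5/1088, 12257199805/6275686272]; denominator coefficients [1, -20188373/23072376, -362061/1922698].


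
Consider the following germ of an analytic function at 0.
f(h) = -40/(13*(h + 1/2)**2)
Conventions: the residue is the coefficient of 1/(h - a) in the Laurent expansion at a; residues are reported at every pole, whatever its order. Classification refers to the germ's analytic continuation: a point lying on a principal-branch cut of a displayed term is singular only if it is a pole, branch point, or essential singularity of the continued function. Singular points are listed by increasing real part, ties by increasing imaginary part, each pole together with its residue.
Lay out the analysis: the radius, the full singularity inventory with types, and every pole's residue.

Denominator factor (h + 1/2)^2: pole of order 2 at -1/2, modulus 1/2.
The radius of convergence is the smallest modulus among the singular points: 1/2.
At the order-2 pole -1/2 set g(h) = (h - (-1/2))^2*f(h) = -40/13.
Order-2 pole: residue = g'(a); g'(-1/2) = 0, so the residue is 0.

Radius of convergence at 0: 1/2.
At -1/2: a pole of order 2; residue 0.


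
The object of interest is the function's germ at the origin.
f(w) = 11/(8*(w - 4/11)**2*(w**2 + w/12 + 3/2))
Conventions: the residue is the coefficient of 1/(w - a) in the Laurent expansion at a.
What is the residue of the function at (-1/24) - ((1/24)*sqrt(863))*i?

The residue is (4699761/23309584) - ((185622591/20116170992)*sqrt(863))*i.

The factor w**2 + w/12 + 3/2 splits as (w - a)(w - a') with a = (-1/24) - ((1/24)*sqrt(863))*i, a' = (-1/24) + ((1/24)*sqrt(863))*i. At the order-1 pole a set g(w) = (w - a)*f(w) = [11/(8*(w - 4/11)**2)] / (w - a').
Simple pole: residue = g(a) at a = (-1/24) - ((1/24)*sqrt(863))*i, which is (4699761/23309584) - ((185622591/20116170992)*sqrt(863))*i.


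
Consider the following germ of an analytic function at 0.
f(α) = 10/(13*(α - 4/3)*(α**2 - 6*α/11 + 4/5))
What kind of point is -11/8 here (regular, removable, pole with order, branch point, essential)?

Denominator factors: α**2 - 6*α/11 + 4/5 = 1101/320 at α = -11/8; α - 4/3 = -65/24 at α = -11/8 — none vanishes.
So the germ continues analytically to -11/8.

The point is a regular point.


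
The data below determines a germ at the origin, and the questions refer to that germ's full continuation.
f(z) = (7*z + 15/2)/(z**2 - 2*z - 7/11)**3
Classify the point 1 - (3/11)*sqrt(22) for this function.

The point is a pole of order 3.

The denominator factor z**2 - 2*z - 7/11 vanishes at 1 - (3/11)*sqrt(22) and appears to the power 3; the numerator there equals 29/2 - (21/11)*sqrt(22), nonzero, and no other factor vanishes.
Hence a pole whose order is the multiplicity, 3.


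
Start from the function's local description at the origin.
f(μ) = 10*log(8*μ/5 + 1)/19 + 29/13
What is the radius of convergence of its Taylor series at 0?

The radius of convergence is 5/8.

Branch term (10/19)*log(1 - μ/(-5/8)): its argument vanishes at μ = -5/8, a logarithmic branch point, modulus 5/8.
The radius of convergence is the smallest modulus among the singular points: 5/8.


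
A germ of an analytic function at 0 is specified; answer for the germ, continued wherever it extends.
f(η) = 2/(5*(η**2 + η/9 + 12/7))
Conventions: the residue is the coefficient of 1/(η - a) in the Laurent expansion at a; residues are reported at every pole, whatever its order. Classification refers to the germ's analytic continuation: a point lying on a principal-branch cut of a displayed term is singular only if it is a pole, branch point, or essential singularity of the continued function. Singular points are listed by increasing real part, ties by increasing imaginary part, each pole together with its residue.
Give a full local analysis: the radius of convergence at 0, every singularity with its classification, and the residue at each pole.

Radius of convergence at 0: (2/7)*sqrt(21).
At (-1/18) - ((1/126)*sqrt(27167))*i: a pole of order 1; residue ((18/19405)*sqrt(27167))*i.
At (-1/18) + ((1/126)*sqrt(27167))*i: a pole of order 1; residue -((18/19405)*sqrt(27167))*i.

Denominator factor (η**2 + η/9 + 12/7): discriminant -3881/567, complex-conjugate roots (-1/18) + ((1/126)*sqrt(27167))*i and (-1/18) - ((1/126)*sqrt(27167))*i; poles of order 1, moduli (2/7)*sqrt(21) and (2/7)*sqrt(21).
The radius of convergence is the smallest modulus among the singular points: (2/7)*sqrt(21).
The factor η**2 + η/9 + 12/7 splits as (η - a)(η - a') with a = (-1/18) - ((1/126)*sqrt(27167))*i, a' = (-1/18) + ((1/126)*sqrt(27167))*i. At the order-1 pole a set g(η) = (η - a)*f(η) = [2/5] / (η - a').
Simple pole: residue = g(a) at a = (-1/18) - ((1/126)*sqrt(27167))*i, which is ((18/19405)*sqrt(27167))*i.
The factor η**2 + η/9 + 12/7 splits as (η - a)(η - a') with a = (-1/18) + ((1/126)*sqrt(27167))*i, a' = (-1/18) - ((1/126)*sqrt(27167))*i. At the order-1 pole a set g(η) = (η - a)*f(η) = [2/5] / (η - a').
Simple pole: residue = g(a) at a = (-1/18) + ((1/126)*sqrt(27167))*i, which is -((18/19405)*sqrt(27167))*i.
List the singular points by increasing real part (a conjugate pair: the negative imaginary part first).


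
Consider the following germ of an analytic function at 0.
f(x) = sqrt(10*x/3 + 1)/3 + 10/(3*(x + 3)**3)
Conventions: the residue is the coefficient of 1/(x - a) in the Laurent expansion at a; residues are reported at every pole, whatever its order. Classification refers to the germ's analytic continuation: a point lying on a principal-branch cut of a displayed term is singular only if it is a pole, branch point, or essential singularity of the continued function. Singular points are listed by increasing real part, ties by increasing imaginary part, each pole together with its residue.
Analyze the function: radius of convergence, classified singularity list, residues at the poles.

Denominator factor (x + 3)^3: pole of order 3 at -3, modulus 3.
Branch term (1/3)*sqrt(1 - x/(-3/10)): its argument vanishes at x = -3/10, a square-root branch point, modulus 3/10.
The radius of convergence is the smallest modulus among the singular points: 3/10.
The branch term is analytic at -3 and contributes nothing to the residue; only the rational part matters.
At the order-3 pole -3 set g(x) = (x - (-3))^3*(rational part) = 10/3.
Order-3 pole: residue = g''(a)/2; g''(-3) = 0, so the residue is 0.
List the singular points by increasing real part (a conjugate pair: the negative imaginary part first).

Radius of convergence at 0: 3/10.
At -3: a pole of order 3; residue 0.
At -3/10: an algebraic (square-root) branch point.


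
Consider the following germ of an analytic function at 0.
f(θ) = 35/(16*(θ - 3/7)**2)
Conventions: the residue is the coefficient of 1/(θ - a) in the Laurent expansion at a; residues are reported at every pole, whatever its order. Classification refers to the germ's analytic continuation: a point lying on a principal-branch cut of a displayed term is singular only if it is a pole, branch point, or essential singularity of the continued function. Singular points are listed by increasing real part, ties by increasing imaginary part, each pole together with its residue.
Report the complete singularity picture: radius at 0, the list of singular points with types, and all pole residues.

Radius of convergence at 0: 3/7.
At 3/7: a pole of order 2; residue 0.

Denominator factor (θ - 3/7)^2: pole of order 2 at 3/7, modulus 3/7.
The radius of convergence is the smallest modulus among the singular points: 3/7.
At the order-2 pole 3/7 set g(θ) = (θ - (3/7))^2*f(θ) = 35/16.
Order-2 pole: residue = g'(a); g'(3/7) = 0, so the residue is 0.


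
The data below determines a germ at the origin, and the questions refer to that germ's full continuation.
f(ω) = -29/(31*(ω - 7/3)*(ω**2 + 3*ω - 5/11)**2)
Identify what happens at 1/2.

Denominator factors: ω**2 + 3*ω - 5/11 = 57/44 at ω = 1/2; ω - 7/3 = -11/6 at ω = 1/2 — none vanishes.
So the germ continues analytically to 1/2.

The point is a regular point.


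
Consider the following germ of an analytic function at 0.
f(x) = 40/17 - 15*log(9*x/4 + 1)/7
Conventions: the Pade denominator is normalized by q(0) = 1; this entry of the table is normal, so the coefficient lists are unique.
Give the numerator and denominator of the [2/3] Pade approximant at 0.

Taylor coefficients needed (expand at 0): a_0 = 40/17, a_1 = -135/28, a_2 = 1215/224, a_3 = -3645/448, a_4 = 98415/7168, a_5 = -177147/7168.
Write the denominator as Q(x) = 1 + q1*x + q2*x^2 + q3*x^3. Requiring Q*f - P = O(x^6) with deg P <= 2 kills the coefficients of x^3..x^5 in Q*f:
  x^3: a_3 + q1*a_2 + q2*a_1 + q3*a_0 = 0, i.e. -3645/448 + (1215/224)*q1 + (-135/28)*q2 + (40/17)*q3 = 0.
  x^4: a_4 + q1*a_3 + q2*a_2 + q3*a_1 = 0, i.e. 98415/7168 + (-3645/448)*q1 + (1215/224)*q2 + (-135/28)*q3 = 0.
  x^5: a_5 + q1*a_4 + q2*a_3 + q3*a_2 = 0, i.e. -177147/7168 + (98415/7168)*q1 + (-3645/448)*q2 + (1215/224)*q3 = 0.
Solving this linear system: q1 = 4779/1940, q2 = 15309/15520, q3 = -12393/62080.
The numerator is Q*f truncated at degree 2: P0 = a_0 = 40/17; P1 = a_1 + q1*a_0 = 45009/46172; P2 = a_2 + q1*a_1 + q2*a_0 = -1526283/369376.

The Pade approximant has numerator coefficients [40/17, 45009/46172, -1526283/369376]; denominator coefficients [1, 4779/1940, 15309/15520, -12393/62080].


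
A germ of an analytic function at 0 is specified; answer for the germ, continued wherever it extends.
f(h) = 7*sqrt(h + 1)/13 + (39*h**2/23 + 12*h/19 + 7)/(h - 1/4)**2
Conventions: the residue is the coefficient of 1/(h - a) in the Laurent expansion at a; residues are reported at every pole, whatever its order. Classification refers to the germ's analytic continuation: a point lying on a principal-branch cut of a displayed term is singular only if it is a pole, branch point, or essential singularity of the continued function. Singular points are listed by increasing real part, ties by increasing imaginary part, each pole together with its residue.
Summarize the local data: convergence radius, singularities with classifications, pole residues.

Denominator factor (h - 1/4)^2: pole of order 2 at 1/4, modulus 1/4.
Branch term (7/13)*sqrt(1 - h/(-1)): its argument vanishes at h = -1, a square-root branch point, modulus 1.
The radius of convergence is the smallest modulus among the singular points: 1/4.
The branch term is analytic at 1/4 and contributes nothing to the residue; only the rational part matters.
At the order-2 pole 1/4 set g(h) = (h - (1/4))^2*(rational part) = 39*h**2/23 + 12*h/19 + 7.
Order-2 pole: residue = g'(a); g'(1/4) = 1293/874, so the residue is 1293/874.
List the singular points by increasing real part (a conjugate pair: the negative imaginary part first).

Radius of convergence at 0: 1/4.
At -1: an algebraic (square-root) branch point.
At 1/4: a pole of order 2; residue 1293/874.


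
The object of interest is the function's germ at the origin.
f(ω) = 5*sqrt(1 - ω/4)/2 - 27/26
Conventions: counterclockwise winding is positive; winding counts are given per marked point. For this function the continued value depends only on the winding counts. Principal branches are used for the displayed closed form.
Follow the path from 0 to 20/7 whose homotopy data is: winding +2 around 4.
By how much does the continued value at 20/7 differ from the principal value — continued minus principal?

The rational part is single-valued and drops out of the difference; each branch term changes only by its own monodromy.
(5/2)*sqrt(1 - ω/(4)): winding +2 is even, the square root returns to the same sheet, contribution 0.
Summing the contributions at ω = 20/7 gives 0.

Continued minus principal equals 0.


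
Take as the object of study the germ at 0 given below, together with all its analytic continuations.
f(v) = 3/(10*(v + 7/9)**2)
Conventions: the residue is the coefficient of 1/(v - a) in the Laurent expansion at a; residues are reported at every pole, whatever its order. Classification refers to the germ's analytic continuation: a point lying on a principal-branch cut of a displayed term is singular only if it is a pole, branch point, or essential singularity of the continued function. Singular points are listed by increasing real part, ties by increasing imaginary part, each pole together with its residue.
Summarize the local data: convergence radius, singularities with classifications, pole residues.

Denominator factor (v + 7/9)^2: pole of order 2 at -7/9, modulus 7/9.
The radius of convergence is the smallest modulus among the singular points: 7/9.
At the order-2 pole -7/9 set g(v) = (v - (-7/9))^2*f(v) = 3/10.
Order-2 pole: residue = g'(a); g'(-7/9) = 0, so the residue is 0.

Radius of convergence at 0: 7/9.
At -7/9: a pole of order 2; residue 0.


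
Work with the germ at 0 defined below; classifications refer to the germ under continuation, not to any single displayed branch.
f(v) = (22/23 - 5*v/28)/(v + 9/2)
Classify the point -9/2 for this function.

The point is a pole of order 1.

The denominator factor v + 9/2 vanishes at -9/2 and appears to the power 1; the numerator there equals 2267/1288, nonzero, and no other factor vanishes.
Hence a pole whose order is the multiplicity, 1.


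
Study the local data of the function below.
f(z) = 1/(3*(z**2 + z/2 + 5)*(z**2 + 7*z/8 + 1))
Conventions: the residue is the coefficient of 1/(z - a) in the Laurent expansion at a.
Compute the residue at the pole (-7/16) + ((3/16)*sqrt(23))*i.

The residue is (4/1117) - ((2132/231219)*sqrt(23))*i.


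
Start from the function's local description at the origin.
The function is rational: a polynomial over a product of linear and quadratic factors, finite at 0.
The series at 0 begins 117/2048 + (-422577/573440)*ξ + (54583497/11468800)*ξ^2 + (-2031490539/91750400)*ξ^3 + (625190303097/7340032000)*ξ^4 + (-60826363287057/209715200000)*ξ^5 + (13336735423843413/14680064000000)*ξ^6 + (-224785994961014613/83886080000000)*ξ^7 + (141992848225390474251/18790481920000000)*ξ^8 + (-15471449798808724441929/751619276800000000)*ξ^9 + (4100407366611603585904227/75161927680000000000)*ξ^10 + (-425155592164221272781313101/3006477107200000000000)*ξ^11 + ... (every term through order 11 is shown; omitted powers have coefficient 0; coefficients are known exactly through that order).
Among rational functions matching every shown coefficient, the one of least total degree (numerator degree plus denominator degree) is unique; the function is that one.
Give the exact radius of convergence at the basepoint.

The radius of convergence is 2 - (1/3)*sqrt(21).

No rational of total degree below 10 reproduces all 12 coefficients; solving the [1/9] Pade equations on them gives f(ξ) = (13/12 - 29*ξ/7)/((ξ + 8/5)**3*(ξ**2 + 4*ξ + 5/3)**3), whose expansion matches every shown term.
Denominator factor (ξ + 8/5)^3: pole of order 3 at -8/5, modulus 8/5.
Denominator factor (ξ**2 + 4*ξ + 5/3)^3: discriminant 28/3, real irrational roots -2 + (1/3)*sqrt(21) and -2 - (1/3)*sqrt(21); poles of order 3, moduli 2 - (1/3)*sqrt(21) and 2 + (1/3)*sqrt(21).
The radius of convergence is the smallest modulus among the singular points: 2 - (1/3)*sqrt(21).


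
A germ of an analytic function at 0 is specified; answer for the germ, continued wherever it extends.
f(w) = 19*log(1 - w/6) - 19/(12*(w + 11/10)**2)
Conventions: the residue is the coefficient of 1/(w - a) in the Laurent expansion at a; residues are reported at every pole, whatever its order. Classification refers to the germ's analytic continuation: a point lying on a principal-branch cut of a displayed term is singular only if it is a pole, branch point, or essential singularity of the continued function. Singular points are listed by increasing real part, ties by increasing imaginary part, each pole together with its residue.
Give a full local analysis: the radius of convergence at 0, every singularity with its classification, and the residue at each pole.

Radius of convergence at 0: 11/10.
At -11/10: a pole of order 2; residue 0.
At 6: a logarithmic branch point.

Denominator factor (w + 11/10)^2: pole of order 2 at -11/10, modulus 11/10.
Branch term (19)*log(1 - w/(6)): its argument vanishes at w = 6, a logarithmic branch point, modulus 6.
The radius of convergence is the smallest modulus among the singular points: 11/10.
The branch term is analytic at -11/10 and contributes nothing to the residue; only the rational part matters.
At the order-2 pole -11/10 set g(w) = (w - (-11/10))^2*(rational part) = -19/12.
Order-2 pole: residue = g'(a); g'(-11/10) = 0, so the residue is 0.
List the singular points by increasing real part (a conjugate pair: the negative imaginary part first).


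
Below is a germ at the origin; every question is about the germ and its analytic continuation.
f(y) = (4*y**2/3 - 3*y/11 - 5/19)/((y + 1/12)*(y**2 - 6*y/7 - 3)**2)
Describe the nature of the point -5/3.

Denominator factors: y + 1/12 = -19/12 at y = -5/3; y**2 - 6*y/7 - 3 = 76/63 at y = -5/3 — none vanishes.
So the germ continues analytically to -5/3.

The point is a regular point.


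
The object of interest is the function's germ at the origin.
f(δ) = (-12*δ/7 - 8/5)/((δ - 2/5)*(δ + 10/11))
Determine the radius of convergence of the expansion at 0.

The radius of convergence is 2/5.

Denominator factor (δ + 10/11): pole of order 1 at -10/11, modulus 10/11.
Denominator factor (δ - 2/5): pole of order 1 at 2/5, modulus 2/5.
The radius of convergence is the smallest modulus among the singular points: 2/5.


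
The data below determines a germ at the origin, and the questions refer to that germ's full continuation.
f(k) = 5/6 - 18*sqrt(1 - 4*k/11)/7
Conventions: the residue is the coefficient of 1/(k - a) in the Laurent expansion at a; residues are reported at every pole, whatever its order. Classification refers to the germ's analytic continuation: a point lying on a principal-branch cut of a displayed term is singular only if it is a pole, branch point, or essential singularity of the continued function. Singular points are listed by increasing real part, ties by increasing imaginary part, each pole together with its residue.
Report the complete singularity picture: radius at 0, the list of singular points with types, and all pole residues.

Radius of convergence at 0: 11/4.
At 11/4: an algebraic (square-root) branch point.

Branch term (-18/7)*sqrt(1 - k/(11/4)): its argument vanishes at k = 11/4, a square-root branch point, modulus 11/4.
The radius of convergence is the smallest modulus among the singular points: 11/4.


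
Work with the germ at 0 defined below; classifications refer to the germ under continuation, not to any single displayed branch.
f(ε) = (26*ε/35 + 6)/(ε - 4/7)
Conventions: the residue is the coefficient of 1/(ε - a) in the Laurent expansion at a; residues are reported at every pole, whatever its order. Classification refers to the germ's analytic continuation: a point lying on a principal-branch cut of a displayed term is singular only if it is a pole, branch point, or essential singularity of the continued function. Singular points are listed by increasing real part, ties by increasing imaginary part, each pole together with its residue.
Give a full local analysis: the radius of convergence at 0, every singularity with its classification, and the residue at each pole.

Radius of convergence at 0: 4/7.
At 4/7: a pole of order 1; residue 1574/245.

Denominator factor (ε - 4/7): pole of order 1 at 4/7, modulus 4/7.
The radius of convergence is the smallest modulus among the singular points: 4/7.
At the order-1 pole 4/7 set g(ε) = (ε - (4/7))*f(ε) = 26*ε/35 + 6.
Simple pole: residue = g(a) at a = 4/7, which is 1574/245.


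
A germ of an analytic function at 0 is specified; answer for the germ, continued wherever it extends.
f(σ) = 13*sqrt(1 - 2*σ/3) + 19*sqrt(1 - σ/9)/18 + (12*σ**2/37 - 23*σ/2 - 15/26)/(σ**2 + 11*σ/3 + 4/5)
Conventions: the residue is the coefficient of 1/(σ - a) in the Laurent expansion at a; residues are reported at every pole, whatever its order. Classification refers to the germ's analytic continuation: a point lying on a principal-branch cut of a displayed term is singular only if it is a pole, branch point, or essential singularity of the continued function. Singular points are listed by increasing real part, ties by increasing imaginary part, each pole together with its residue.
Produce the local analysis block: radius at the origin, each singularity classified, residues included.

Denominator factor (σ**2 + 11*σ/3 + 4/5): discriminant 461/45, real irrational roots -11/6 + (1/30)*sqrt(2305) and -11/6 - (1/30)*sqrt(2305); poles of order 1, moduli 11/6 - (1/30)*sqrt(2305) and 11/6 + (1/30)*sqrt(2305).
Branch term (19/18)*sqrt(1 - σ/(9)): its argument vanishes at σ = 9, a square-root branch point, modulus 9.
Branch term (13)*sqrt(1 - σ/(3/2)): its argument vanishes at σ = 3/2, a square-root branch point, modulus 3/2.
The radius of convergence is the smallest modulus among the singular points: 11/6 - (1/30)*sqrt(2305).
The branch terms are analytic at -11/6 - (1/30)*sqrt(2305) and contribute nothing to the residue; only the rational part matters.
The factor σ**2 + 11*σ/3 + 4/5 splits as (σ - a)(σ - a') with a = -11/6 - (1/30)*sqrt(2305), a' = -11/6 + (1/30)*sqrt(2305). At the order-1 pole a set g(σ) = (σ - a)*(rational part) = [12*σ**2/37 - 23*σ/2 - 15/26] / (σ - a').
Simple pole: residue = g(a) at a = -11/6 - (1/30)*sqrt(2305), which is -939/148 - (647247/4434820)*sqrt(2305).
The branch terms are analytic at -11/6 + (1/30)*sqrt(2305) and contribute nothing to the residue; only the rational part matters.
The factor σ**2 + 11*σ/3 + 4/5 splits as (σ - a)(σ - a') with a = -11/6 + (1/30)*sqrt(2305), a' = -11/6 - (1/30)*sqrt(2305). At the order-1 pole a set g(σ) = (σ - a)*(rational part) = [12*σ**2/37 - 23*σ/2 - 15/26] / (σ - a').
Simple pole: residue = g(a) at a = -11/6 + (1/30)*sqrt(2305), which is -939/148 + (647247/4434820)*sqrt(2305).
List the singular points by increasing real part (a conjugate pair: the negative imaginary part first).

Radius of convergence at 0: 11/6 - (1/30)*sqrt(2305).
At -11/6 - (1/30)*sqrt(2305): a pole of order 1; residue -939/148 - (647247/4434820)*sqrt(2305).
At -11/6 + (1/30)*sqrt(2305): a pole of order 1; residue -939/148 + (647247/4434820)*sqrt(2305).
At 3/2: an algebraic (square-root) branch point.
At 9: an algebraic (square-root) branch point.


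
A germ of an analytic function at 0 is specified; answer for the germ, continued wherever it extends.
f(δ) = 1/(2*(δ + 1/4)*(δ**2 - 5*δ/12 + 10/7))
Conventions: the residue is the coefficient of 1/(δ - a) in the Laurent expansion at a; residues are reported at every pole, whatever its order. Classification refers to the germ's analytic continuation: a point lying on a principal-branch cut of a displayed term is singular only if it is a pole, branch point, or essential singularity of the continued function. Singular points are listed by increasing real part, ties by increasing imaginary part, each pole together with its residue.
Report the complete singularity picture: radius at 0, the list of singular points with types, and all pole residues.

Radius of convergence at 0: 1/4.
At -1/4: a pole of order 1; residue 21/67.
At (5/24) - ((1/168)*sqrt(39095))*i: a pole of order 1; residue (-21/134) + ((231/748390)*sqrt(39095))*i.
At (5/24) + ((1/168)*sqrt(39095))*i: a pole of order 1; residue (-21/134) - ((231/748390)*sqrt(39095))*i.

Denominator factor (δ**2 - 5*δ/12 + 10/7): discriminant -5585/1008, complex-conjugate roots (5/24) + ((1/168)*sqrt(39095))*i and (5/24) - ((1/168)*sqrt(39095))*i; poles of order 1, moduli (1/7)*sqrt(70) and (1/7)*sqrt(70).
Denominator factor (δ + 1/4): pole of order 1 at -1/4, modulus 1/4.
The radius of convergence is the smallest modulus among the singular points: 1/4.
At the order-1 pole -1/4 set g(δ) = (δ - (-1/4))*f(δ) = 1/(2*(δ**2 - 5*δ/12 + 10/7)).
Simple pole: residue = g(a) at a = -1/4, which is 21/67.
The factor δ**2 - 5*δ/12 + 10/7 splits as (δ - a)(δ - a') with a = (5/24) - ((1/168)*sqrt(39095))*i, a' = (5/24) + ((1/168)*sqrt(39095))*i. At the order-1 pole a set g(δ) = (δ - a)*f(δ) = [1/(2*(δ + 1/4))] / (δ - a').
Simple pole: residue = g(a) at a = (5/24) - ((1/168)*sqrt(39095))*i, which is (-21/134) + ((231/748390)*sqrt(39095))*i.
The factor δ**2 - 5*δ/12 + 10/7 splits as (δ - a)(δ - a') with a = (5/24) + ((1/168)*sqrt(39095))*i, a' = (5/24) - ((1/168)*sqrt(39095))*i. At the order-1 pole a set g(δ) = (δ - a)*f(δ) = [1/(2*(δ + 1/4))] / (δ - a').
Simple pole: residue = g(a) at a = (5/24) + ((1/168)*sqrt(39095))*i, which is (-21/134) - ((231/748390)*sqrt(39095))*i.
List the singular points by increasing real part (a conjugate pair: the negative imaginary part first).


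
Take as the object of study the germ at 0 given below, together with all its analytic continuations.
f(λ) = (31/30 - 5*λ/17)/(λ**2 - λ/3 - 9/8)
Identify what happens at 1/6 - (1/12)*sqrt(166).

The denominator factor λ**2 - λ/3 - 9/8 vanishes at 1/6 - (1/12)*sqrt(166) and appears to the power 1; the numerator there equals 251/255 + (5/204)*sqrt(166), nonzero, and no other factor vanishes.
Hence a pole whose order is the multiplicity, 1.

The point is a pole of order 1.


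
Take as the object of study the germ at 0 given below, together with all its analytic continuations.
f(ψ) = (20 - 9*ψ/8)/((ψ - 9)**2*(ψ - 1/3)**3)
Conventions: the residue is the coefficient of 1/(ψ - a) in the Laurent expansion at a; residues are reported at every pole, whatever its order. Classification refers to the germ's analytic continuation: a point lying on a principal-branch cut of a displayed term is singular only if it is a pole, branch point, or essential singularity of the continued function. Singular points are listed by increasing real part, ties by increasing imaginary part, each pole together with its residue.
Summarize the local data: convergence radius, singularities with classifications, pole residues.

Radius of convergence at 0: 1/3.
At 1/3: a pole of order 3; residue 25515/3655808.
At 9: a pole of order 2; residue -25515/3655808.

Denominator factor (ψ - 1/3)^3: pole of order 3 at 1/3, modulus 1/3.
Denominator factor (ψ - 9)^2: pole of order 2 at 9, modulus 9.
The radius of convergence is the smallest modulus among the singular points: 1/3.
At the order-3 pole 1/3 set g(ψ) = (ψ - (1/3))^3*f(ψ) = (20 - 9*ψ/8)/(ψ - 9)**2.
Order-3 pole: residue = g''(a)/2; g''(1/3) = 25515/1827904, so the residue is 25515/3655808.
At the order-2 pole 9 set g(ψ) = (ψ - (9))^2*f(ψ) = (20 - 9*ψ/8)/(ψ - 1/3)**3.
Order-2 pole: residue = g'(a); g'(9) = -25515/3655808, so the residue is -25515/3655808.
List the singular points by increasing real part (a conjugate pair: the negative imaginary part first).


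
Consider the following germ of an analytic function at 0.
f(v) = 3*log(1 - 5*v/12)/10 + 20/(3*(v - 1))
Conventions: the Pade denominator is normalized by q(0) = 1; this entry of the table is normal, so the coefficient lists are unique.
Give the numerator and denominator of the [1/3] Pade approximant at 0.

Taylor coefficients needed (expand at 0): a_0 = -20/3, a_1 = -163/24, a_2 = -1285/192, a_3 = -23065/3456, a_4 = -368765/55296.
Write the denominator as Q(v) = 1 + q1*v + q2*v^2 + q3*v^3. Requiring Q*f - P = O(v^5) with deg P <= 1 kills the coefficients of v^2..v^4 in Q*f:
  v^2: a_2 + q1*a_1 + q2*a_0 = 0, i.e. -1285/192 + (-163/24)*q1 + (-20/3)*q2 = 0.
  v^3: a_3 + q1*a_2 + q2*a_1 + q3*a_0 = 0, i.e. -23065/3456 + (-1285/192)*q1 + (-163/24)*q2 + (-20/3)*q3 = 0.
  v^4: a_4 + q1*a_3 + q2*a_2 + q3*a_1 = 0, i.e. -368765/55296 + (-23065/3456)*q1 + (-1285/192)*q2 + (-163/24)*q3 = 0.
Solving this linear system: q1 = -4294385/3815384, q2 = 4356935/30523072, q3 = -460745/27818496.
The numerator is Q*f truncated at degree 1: P0 = a_0 = -20/3; P1 = a_1 + q1*a_0 = 2716417/3815384.

The Pade approximant has numerator coefficients [-20/3, 2716417/3815384]; denominator coefficients [1, -4294385/3815384, 4356935/30523072, -460745/27818496].


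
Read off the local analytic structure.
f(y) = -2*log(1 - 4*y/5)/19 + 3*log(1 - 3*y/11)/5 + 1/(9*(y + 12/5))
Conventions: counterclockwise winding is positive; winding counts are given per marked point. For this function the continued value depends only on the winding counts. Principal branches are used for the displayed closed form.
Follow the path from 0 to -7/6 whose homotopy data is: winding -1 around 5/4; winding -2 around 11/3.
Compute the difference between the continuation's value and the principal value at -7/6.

Continued minus principal equals -(208/95)*pi*i.

The rational part is single-valued and drops out of the difference; each branch term changes only by its own monodromy.
(-2/19)*log(1 - y/(5/4)): each positive loop around 5/4 adds 2*pi*i to the log, so winding -1 contributes (-2/19)*(-1)*2*pi*i = (4/19)*pi*i.
(3/5)*log(1 - y/(11/3)): each positive loop around 11/3 adds 2*pi*i to the log, so winding -2 contributes (3/5)*(-2)*2*pi*i = -(12/5)*pi*i.
Summing the contributions at y = -7/6 gives -(208/95)*pi*i.


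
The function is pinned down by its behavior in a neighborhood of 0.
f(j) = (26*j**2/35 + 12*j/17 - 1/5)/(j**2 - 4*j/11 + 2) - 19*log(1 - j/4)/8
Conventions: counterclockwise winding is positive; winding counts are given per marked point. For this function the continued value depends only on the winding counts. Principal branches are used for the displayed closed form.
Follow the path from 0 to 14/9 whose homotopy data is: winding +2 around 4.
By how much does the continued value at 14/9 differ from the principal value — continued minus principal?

The rational part is single-valued and drops out of the difference; each branch term changes only by its own monodromy.
(-19/8)*log(1 - j/(4)): each positive loop around 4 adds 2*pi*i to the log, so winding +2 contributes (-19/8)*(2)*2*pi*i = -(19/2)*pi*i.
Summing the contributions at j = 14/9 gives -(19/2)*pi*i.

Continued minus principal equals -(19/2)*pi*i.


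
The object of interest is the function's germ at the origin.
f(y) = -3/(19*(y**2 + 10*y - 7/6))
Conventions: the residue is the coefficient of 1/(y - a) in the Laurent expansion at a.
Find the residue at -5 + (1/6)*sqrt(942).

The residue is -(3/5966)*sqrt(942).

The factor y**2 + 10*y - 7/6 splits as (y - a)(y - a') with a = -5 + (1/6)*sqrt(942), a' = -5 - (1/6)*sqrt(942). At the order-1 pole a set g(y) = (y - a)*f(y) = [-3/19] / (y - a').
Simple pole: residue = g(a) at a = -5 + (1/6)*sqrt(942), which is -(3/5966)*sqrt(942).


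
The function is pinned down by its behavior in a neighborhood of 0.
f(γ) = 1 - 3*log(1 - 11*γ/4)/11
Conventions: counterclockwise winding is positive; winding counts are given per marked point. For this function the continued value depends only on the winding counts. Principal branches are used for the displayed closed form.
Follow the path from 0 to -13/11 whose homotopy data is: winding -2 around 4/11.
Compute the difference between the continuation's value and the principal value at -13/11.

The rational part is single-valued and drops out of the difference; each branch term changes only by its own monodromy.
(-3/11)*log(1 - γ/(4/11)): each positive loop around 4/11 adds 2*pi*i to the log, so winding -2 contributes (-3/11)*(-2)*2*pi*i = (12/11)*pi*i.
Summing the contributions at γ = -13/11 gives (12/11)*pi*i.

Continued minus principal equals (12/11)*pi*i.


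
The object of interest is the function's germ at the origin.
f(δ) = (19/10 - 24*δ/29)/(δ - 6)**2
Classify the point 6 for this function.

The denominator factor δ - 6 vanishes at 6 and appears to the power 2; the numerator there equals -889/290, nonzero, and no other factor vanishes.
Hence a pole whose order is the multiplicity, 2.

The point is a pole of order 2.


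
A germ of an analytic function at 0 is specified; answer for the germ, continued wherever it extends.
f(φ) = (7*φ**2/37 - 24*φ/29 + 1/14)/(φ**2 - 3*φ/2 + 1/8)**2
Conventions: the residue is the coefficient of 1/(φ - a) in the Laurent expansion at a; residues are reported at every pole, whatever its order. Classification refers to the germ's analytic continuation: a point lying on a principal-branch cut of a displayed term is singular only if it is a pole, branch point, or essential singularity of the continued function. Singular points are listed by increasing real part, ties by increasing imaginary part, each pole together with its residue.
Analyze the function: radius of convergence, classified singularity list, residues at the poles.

Radius of convergence at 0: 3/4 - (1/4)*sqrt(7).
At 3/4 - (1/4)*sqrt(7): a pole of order 2; residue -(63166/368039)*sqrt(7).
At 3/4 + (1/4)*sqrt(7): a pole of order 2; residue (63166/368039)*sqrt(7).

Denominator factor (φ**2 - 3*φ/2 + 1/8)^2: discriminant 7/4, real irrational roots 3/4 + (1/4)*sqrt(7) and 3/4 - (1/4)*sqrt(7); poles of order 2, moduli 3/4 + (1/4)*sqrt(7) and 3/4 - (1/4)*sqrt(7).
The radius of convergence is the smallest modulus among the singular points: 3/4 - (1/4)*sqrt(7).
The factor φ**2 - 3*φ/2 + 1/8 splits as (φ - a)(φ - a') with a = 3/4 - (1/4)*sqrt(7), a' = 3/4 + (1/4)*sqrt(7). At the order-2 pole a set g(φ) = (φ - a)^2*f(φ) = [7*φ**2/37 - 24*φ/29 + 1/14] / (φ - a')^2.
Order-2 pole: residue = g'(a); g'(3/4 - (1/4)*sqrt(7)) = -(63166/368039)*sqrt(7), so the residue is -(63166/368039)*sqrt(7).
The factor φ**2 - 3*φ/2 + 1/8 splits as (φ - a)(φ - a') with a = 3/4 + (1/4)*sqrt(7), a' = 3/4 - (1/4)*sqrt(7). At the order-2 pole a set g(φ) = (φ - a)^2*f(φ) = [7*φ**2/37 - 24*φ/29 + 1/14] / (φ - a')^2.
Order-2 pole: residue = g'(a); g'(3/4 + (1/4)*sqrt(7)) = (63166/368039)*sqrt(7), so the residue is (63166/368039)*sqrt(7).
List the singular points by increasing real part (a conjugate pair: the negative imaginary part first).


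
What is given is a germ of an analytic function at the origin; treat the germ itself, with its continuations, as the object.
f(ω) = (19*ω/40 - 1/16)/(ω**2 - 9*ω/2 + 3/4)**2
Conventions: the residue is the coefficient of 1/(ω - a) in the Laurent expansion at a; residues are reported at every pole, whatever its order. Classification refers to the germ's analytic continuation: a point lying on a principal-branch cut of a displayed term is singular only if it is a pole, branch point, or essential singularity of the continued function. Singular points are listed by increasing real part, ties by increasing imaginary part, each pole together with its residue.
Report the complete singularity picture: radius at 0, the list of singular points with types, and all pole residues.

Radius of convergence at 0: 9/4 - (1/4)*sqrt(69).
At 9/4 - (1/4)*sqrt(69): a pole of order 2; residue (7/2070)*sqrt(69).
At 9/4 + (1/4)*sqrt(69): a pole of order 2; residue -(7/2070)*sqrt(69).

Denominator factor (ω**2 - 9*ω/2 + 3/4)^2: discriminant 69/4, real irrational roots 9/4 + (1/4)*sqrt(69) and 9/4 - (1/4)*sqrt(69); poles of order 2, moduli 9/4 + (1/4)*sqrt(69) and 9/4 - (1/4)*sqrt(69).
The radius of convergence is the smallest modulus among the singular points: 9/4 - (1/4)*sqrt(69).
The factor ω**2 - 9*ω/2 + 3/4 splits as (ω - a)(ω - a') with a = 9/4 - (1/4)*sqrt(69), a' = 9/4 + (1/4)*sqrt(69). At the order-2 pole a set g(ω) = (ω - a)^2*f(ω) = [19*ω/40 - 1/16] / (ω - a')^2.
Order-2 pole: residue = g'(a); g'(9/4 - (1/4)*sqrt(69)) = (7/2070)*sqrt(69), so the residue is (7/2070)*sqrt(69).
The factor ω**2 - 9*ω/2 + 3/4 splits as (ω - a)(ω - a') with a = 9/4 + (1/4)*sqrt(69), a' = 9/4 - (1/4)*sqrt(69). At the order-2 pole a set g(ω) = (ω - a)^2*f(ω) = [19*ω/40 - 1/16] / (ω - a')^2.
Order-2 pole: residue = g'(a); g'(9/4 + (1/4)*sqrt(69)) = -(7/2070)*sqrt(69), so the residue is -(7/2070)*sqrt(69).
List the singular points by increasing real part (a conjugate pair: the negative imaginary part first).


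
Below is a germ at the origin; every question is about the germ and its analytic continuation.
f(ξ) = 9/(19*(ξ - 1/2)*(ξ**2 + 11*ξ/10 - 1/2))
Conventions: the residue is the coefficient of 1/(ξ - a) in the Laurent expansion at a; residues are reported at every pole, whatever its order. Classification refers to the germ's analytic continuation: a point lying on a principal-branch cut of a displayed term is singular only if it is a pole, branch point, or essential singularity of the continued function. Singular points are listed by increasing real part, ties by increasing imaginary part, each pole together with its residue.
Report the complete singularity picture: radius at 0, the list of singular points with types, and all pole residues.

Radius of convergence at 0: -11/20 + (1/20)*sqrt(321).
At -11/20 - (1/20)*sqrt(321): a pole of order 1; residue -15/19 + (105/2033)*sqrt(321).
At -11/20 + (1/20)*sqrt(321): a pole of order 1; residue -15/19 - (105/2033)*sqrt(321).
At 1/2: a pole of order 1; residue 30/19.

Denominator factor (ξ**2 + 11*ξ/10 - 1/2): discriminant 321/100, real irrational roots -11/20 + (1/20)*sqrt(321) and -11/20 - (1/20)*sqrt(321); poles of order 1, moduli -11/20 + (1/20)*sqrt(321) and 11/20 + (1/20)*sqrt(321).
Denominator factor (ξ - 1/2): pole of order 1 at 1/2, modulus 1/2.
The radius of convergence is the smallest modulus among the singular points: -11/20 + (1/20)*sqrt(321).
The factor ξ**2 + 11*ξ/10 - 1/2 splits as (ξ - a)(ξ - a') with a = -11/20 - (1/20)*sqrt(321), a' = -11/20 + (1/20)*sqrt(321). At the order-1 pole a set g(ξ) = (ξ - a)*f(ξ) = [9/(19*(ξ - 1/2))] / (ξ - a').
Simple pole: residue = g(a) at a = -11/20 - (1/20)*sqrt(321), which is -15/19 + (105/2033)*sqrt(321).
The factor ξ**2 + 11*ξ/10 - 1/2 splits as (ξ - a)(ξ - a') with a = -11/20 + (1/20)*sqrt(321), a' = -11/20 - (1/20)*sqrt(321). At the order-1 pole a set g(ξ) = (ξ - a)*f(ξ) = [9/(19*(ξ - 1/2))] / (ξ - a').
Simple pole: residue = g(a) at a = -11/20 + (1/20)*sqrt(321), which is -15/19 - (105/2033)*sqrt(321).
At the order-1 pole 1/2 set g(ξ) = (ξ - (1/2))*f(ξ) = 9/(19*(ξ**2 + 11*ξ/10 - 1/2)).
Simple pole: residue = g(a) at a = 1/2, which is 30/19.
List the singular points by increasing real part (a conjugate pair: the negative imaginary part first).
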